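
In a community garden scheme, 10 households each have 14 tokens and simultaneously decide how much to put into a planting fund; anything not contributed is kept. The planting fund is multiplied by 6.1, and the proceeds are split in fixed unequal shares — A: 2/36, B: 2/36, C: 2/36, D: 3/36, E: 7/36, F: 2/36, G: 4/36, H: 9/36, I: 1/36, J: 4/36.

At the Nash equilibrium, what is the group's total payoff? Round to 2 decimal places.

Player j's private return per contributed unit is 6.1 × (j's share). Contributing is weakly dominant for j when that share is at least 1/6.1 = 0.1639, and contributing 0 is dominant otherwise.
E and H clear that bar, contributing 14 each; the remaining 8 contribute 0. Total contributed: 28.
The planting fund pays out 6.1 × 28 = 170.80 in total (split across the unequal shares, but the aggregate is all that matters for the group sum).
The 8 free-riders keep 14 each, adding 112. Group total = 112 + 170.80 = 282.80.

282.80 tokens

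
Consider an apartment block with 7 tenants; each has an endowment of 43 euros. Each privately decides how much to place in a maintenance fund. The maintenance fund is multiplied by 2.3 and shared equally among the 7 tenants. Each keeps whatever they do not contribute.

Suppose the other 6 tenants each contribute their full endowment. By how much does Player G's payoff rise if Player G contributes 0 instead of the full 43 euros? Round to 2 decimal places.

28.87 euros

Switching from a contribution of 43 to 0 lets Player G keep an extra 43 euros, but lowers the maintenance fund by 43, which costs Player G their own share of that drop: 2.3/7 × 43 = 14.13.
Net gain = 43 − 14.13 = 28.87. The private return per contributed unit (0.3286) is below 1, so free-riding is indeed the best response regardless of what the others do.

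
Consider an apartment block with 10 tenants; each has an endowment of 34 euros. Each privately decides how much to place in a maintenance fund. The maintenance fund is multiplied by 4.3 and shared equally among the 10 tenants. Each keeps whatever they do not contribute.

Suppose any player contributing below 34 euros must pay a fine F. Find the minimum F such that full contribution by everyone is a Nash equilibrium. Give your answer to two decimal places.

19.38 euros

Given the others contribute fully, the best deviation is to contribute 0 (any partial contribution still incurs the fine and gives up units whose private return 0.4300 is below 1).
Deviating from 34 to 0 saves 34 euros but forfeits the deviator's share of the drop in the maintenance fund: 4.3/10 × 34 = 14.62.
So the deviation gain is 34 − 14.62 = 19.38, and the fine must be at least 19.38 euros to wipe it out.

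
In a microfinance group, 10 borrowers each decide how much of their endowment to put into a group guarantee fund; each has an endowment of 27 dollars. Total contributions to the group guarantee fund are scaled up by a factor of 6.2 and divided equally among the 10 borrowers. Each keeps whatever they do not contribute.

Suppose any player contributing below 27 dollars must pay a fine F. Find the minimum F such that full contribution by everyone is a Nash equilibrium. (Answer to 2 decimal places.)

10.26 dollars

Given the others contribute fully, the best deviation is to contribute 0 (any partial contribution still incurs the fine and gives up units whose private return 0.6200 is below 1).
Deviating from 27 to 0 saves 27 dollars but forfeits the deviator's share of the drop in the group guarantee fund: 6.2/10 × 27 = 16.74.
So the deviation gain is 27 − 16.74 = 10.26, and the fine must be at least 10.26 dollars to wipe it out.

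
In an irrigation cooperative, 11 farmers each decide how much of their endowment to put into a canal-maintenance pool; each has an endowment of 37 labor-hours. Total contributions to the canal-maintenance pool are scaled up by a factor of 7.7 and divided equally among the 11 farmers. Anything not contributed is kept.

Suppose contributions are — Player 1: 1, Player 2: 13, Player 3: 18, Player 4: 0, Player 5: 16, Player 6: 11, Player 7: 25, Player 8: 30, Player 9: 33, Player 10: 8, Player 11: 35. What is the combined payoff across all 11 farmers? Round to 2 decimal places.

1680.00 labor-hours

Total contributed: 1 + 13 + 18 + 0 + 16 + 11 + 25 + 30 + 33 + 8 + 35 = 190; total kept: 11 × 37 − 190 = 217.
The canal-maintenance pool pays out 7.7 × 190 = 1463.00 in aggregate.
Group total = 217 + 1463.00 = 1680.00.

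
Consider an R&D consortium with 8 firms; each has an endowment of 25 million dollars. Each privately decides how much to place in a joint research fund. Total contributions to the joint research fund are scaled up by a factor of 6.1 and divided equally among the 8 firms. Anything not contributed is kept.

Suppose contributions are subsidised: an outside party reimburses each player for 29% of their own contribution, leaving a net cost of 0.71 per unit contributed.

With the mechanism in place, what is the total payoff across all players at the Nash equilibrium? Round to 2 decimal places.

With the mechanism, a contributed unit returns (6.1/8) / 0.71 = 1.0739 per unit of net cost to the contributor — now above 1 — so contributing fully is weakly dominant for every player.
At the Nash equilibrium everyone contributes 25. Group total payoff = 8 × (25 × 0.29 + 6.1 × 25) = 1278.00.

1278.00 million dollars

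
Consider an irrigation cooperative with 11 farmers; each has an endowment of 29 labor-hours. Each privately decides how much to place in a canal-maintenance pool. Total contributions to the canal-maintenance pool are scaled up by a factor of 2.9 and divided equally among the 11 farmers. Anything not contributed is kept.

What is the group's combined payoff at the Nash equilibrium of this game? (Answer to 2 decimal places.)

Each contributed unit returns 2.9/11 = 0.2636 to its contributor — below 1 — so contributing 0 is dominant for every player. At the Nash equilibrium everyone keeps their 29, and the group total is 11 × 29 = 319.

319.00 labor-hours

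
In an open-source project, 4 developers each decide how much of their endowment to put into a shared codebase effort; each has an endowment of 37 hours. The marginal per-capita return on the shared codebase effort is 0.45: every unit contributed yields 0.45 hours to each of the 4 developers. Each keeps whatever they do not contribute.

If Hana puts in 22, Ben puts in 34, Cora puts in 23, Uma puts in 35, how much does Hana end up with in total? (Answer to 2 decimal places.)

66.30 hours

Total contributed: 22 + 34 + 23 + 35 = 114.
Each receives 0.45 × 114 = 51.30 from the shared codebase effort.
Hana keeps 37 − 22 = 15, so Hana's payoff is 15 + 51.30 = 66.30.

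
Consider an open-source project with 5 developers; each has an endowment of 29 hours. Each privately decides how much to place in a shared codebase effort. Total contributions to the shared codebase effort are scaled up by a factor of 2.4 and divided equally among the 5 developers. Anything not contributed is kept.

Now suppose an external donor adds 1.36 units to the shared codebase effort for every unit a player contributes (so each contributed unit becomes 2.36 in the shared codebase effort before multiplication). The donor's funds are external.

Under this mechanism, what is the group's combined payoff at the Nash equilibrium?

821.28 hours

The effective private return per unit is now 2.4 × 2.36 / 5 = 1.1328 > 1, so every player's dominant strategy flips to full contribution.
At the Nash equilibrium everyone contributes 29. Group total payoff = 2.4 × 2.36 × 145 = 821.28.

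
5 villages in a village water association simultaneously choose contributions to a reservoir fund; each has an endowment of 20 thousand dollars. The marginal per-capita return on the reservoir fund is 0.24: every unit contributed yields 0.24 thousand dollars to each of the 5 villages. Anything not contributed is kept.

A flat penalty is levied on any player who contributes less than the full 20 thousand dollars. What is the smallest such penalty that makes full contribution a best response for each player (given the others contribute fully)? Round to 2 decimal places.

Given the others contribute fully, the best deviation is to contribute 0 (any partial contribution still incurs the fine and gives up units whose private return 0.24 is below 1).
Deviating from 20 to 0 saves 20 thousand dollars but forfeits the deviator's share of the drop in the reservoir fund: 0.24 × 20 = 4.80.
So the deviation gain is 20 − 4.80 = 15.20, and the fine must be at least 15.20 thousand dollars to wipe it out.

15.20 thousand dollars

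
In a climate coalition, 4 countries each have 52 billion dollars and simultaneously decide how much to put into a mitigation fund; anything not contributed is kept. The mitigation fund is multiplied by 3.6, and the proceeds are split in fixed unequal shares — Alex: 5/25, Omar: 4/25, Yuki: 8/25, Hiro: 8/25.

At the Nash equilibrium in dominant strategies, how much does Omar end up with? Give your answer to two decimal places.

Each unit j contributes comes back to j as 3.6 × (j's share), so j prefers to contribute only if that share exceeds 1/3.6 = 0.2778; otherwise keeping the unit dominates.
The shares above 0.2778 belong to Yuki and Hiro, contributing 52 each; the remaining 2 contribute 0. Total contributed: 104.
Omar keeps 52 and receives 3.6 × 104 × 4/25 = 59.90 from the mitigation fund, for a payoff of 111.90.

111.90 billion dollars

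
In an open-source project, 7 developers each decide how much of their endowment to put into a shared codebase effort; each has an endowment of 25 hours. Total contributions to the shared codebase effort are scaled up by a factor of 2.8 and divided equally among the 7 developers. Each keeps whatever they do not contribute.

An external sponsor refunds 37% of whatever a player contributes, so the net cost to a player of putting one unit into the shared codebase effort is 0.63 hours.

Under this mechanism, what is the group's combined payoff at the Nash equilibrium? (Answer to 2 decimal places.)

The effective private return is (2.8/7) / 0.63 = 0.6349, which is still under 1, so the mechanism doesn't change anyone's dominant strategy: zero contribution.
Everyone keeps their endowment and the group total is 7 × 25 = 175.

175.00 hours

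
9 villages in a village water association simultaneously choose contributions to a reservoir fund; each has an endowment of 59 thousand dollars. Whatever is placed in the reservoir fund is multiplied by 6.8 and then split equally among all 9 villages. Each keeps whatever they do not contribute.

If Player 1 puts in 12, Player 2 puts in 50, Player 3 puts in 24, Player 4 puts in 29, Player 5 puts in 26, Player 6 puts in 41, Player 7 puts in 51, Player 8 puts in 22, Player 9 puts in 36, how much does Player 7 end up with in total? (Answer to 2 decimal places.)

Total contributed: 12 + 50 + 24 + 29 + 26 + 41 + 51 + 22 + 36 = 291.
Each receives 6.8 × 291 / 9 = 219.87 from the reservoir fund.
Player 7 keeps 59 − 51 = 8, so Player 7's payoff is 8 + 219.87 = 227.87.

227.87 thousand dollars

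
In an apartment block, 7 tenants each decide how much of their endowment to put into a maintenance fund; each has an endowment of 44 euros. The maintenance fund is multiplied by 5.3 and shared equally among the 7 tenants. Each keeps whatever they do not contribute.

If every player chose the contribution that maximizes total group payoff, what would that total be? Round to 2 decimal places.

Each contributed unit returns 5.300 to the group as a whole (0.7571 to each of 7 players), which exceeds 1, so the social optimum is full contribution: group total = 5.300 × 308 = 1632.40.

1632.40 euros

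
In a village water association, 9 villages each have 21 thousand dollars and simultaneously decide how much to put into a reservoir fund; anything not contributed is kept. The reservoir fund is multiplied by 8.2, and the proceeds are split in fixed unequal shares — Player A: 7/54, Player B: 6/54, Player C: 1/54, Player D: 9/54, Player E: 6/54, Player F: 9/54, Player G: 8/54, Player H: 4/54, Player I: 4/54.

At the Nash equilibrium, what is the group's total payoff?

Each unit j contributes comes back to j as 8.2 × (j's share), so j prefers to contribute only if that share exceeds 1/8.2 = 0.1220; otherwise keeping the unit dominates.
Player A, Player D, Player F and Player G clear that bar, contributing 21 each; the remaining 5 contribute 0. Total contributed: 84.
The reservoir fund pays out 8.2 × 84 = 688.80 in total (split across the unequal shares, but the aggregate is all that matters for the group sum).
The 5 free-riders keep 21 each, adding 105. Group total = 105 + 688.80 = 793.80.

793.80 thousand dollars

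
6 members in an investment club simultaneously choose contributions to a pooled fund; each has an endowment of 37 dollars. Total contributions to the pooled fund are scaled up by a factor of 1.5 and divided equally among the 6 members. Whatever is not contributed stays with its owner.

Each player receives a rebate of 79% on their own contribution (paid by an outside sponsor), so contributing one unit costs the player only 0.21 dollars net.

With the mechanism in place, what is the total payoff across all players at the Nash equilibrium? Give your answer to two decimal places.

With the mechanism, a contributed unit returns (1.5/6) / 0.21 = 1.1905 per unit of net cost to the contributor — now above 1 — so contributing fully is weakly dominant for every player.
So the Nash equilibrium is full contribution by all 6; the group earns 6 × (37 × 0.79 + 1.5 × 37) = 508.38.

508.38 dollars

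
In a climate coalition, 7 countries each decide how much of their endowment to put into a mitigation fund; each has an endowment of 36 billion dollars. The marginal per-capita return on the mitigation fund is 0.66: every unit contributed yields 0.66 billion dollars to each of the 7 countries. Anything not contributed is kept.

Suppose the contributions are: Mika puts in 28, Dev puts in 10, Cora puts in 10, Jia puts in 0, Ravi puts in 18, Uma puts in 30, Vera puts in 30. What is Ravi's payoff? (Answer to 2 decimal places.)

Total contributed: 28 + 10 + 10 + 0 + 18 + 30 + 30 = 126.
Each receives 0.66 × 126 = 83.16 from the mitigation fund.
Ravi keeps 36 − 18 = 18, so Ravi's payoff is 18 + 83.16 = 101.16.

101.16 billion dollars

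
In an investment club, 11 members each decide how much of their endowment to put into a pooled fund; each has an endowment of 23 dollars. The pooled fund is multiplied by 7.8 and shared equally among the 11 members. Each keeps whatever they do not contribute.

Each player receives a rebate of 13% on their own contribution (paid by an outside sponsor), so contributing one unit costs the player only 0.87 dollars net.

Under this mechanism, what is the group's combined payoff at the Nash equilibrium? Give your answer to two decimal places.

Even with the mechanism, each unit contributed returns only (7.8/11) / 0.87 = 0.8150 per unit of net cost, so contributing nothing is still dominant.
At the Nash equilibrium no one contributes; group total payoff = 11 × 23 = 253.

253.00 dollars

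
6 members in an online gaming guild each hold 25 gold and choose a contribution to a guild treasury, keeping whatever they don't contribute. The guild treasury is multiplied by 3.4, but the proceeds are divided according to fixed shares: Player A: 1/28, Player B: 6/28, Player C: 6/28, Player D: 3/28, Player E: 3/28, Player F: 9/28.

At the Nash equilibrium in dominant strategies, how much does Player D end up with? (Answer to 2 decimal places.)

For player j, contributing a unit is worthwhile iff 3.4 × (j's share) ≥ 1, i.e. iff j's share is at least 0.2941.
Player F alone (share 9/28) is above the threshold, contributing 25; the remaining 5 contribute 0. Total contributed: 25.
Player D keeps 25 and receives 3.4 × 25 × 3/28 = 9.11 from the guild treasury, for a payoff of 34.11.

34.11 gold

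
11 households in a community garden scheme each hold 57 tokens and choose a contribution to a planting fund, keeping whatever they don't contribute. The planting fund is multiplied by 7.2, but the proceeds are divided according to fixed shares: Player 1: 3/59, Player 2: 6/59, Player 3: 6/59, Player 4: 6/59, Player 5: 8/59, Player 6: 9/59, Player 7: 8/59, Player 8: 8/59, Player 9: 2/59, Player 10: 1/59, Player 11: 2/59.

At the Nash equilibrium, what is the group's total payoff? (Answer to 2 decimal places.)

Player j's private return per contributed unit is 7.2 × (j's share). Contributing is weakly dominant for j when that share is at least 1/7.2 = 0.1389, and contributing 0 is dominant otherwise.
Player 6 alone (share 9/59) is above the threshold, contributing 57; the remaining 10 contribute 0. Total contributed: 57.
The planting fund pays out 7.2 × 57 = 410.40 in total (split across the unequal shares, but the aggregate is all that matters for the group sum).
The 10 free-riders keep 57 each, adding 570. Group total = 570 + 410.40 = 980.40.

980.40 tokens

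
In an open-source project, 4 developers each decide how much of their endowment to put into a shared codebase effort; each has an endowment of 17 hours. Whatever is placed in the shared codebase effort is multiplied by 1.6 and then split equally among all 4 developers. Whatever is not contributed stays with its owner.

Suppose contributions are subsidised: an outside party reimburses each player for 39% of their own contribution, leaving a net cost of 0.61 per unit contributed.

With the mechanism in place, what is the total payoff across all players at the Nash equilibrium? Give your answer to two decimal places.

With the mechanism, a contributed unit returns (1.6/4) / 0.61 = 0.6557 per unit of net cost — still below 1 — so contributing 0 remains dominant for every player.
Everyone keeps their endowment and the group total is 4 × 17 = 68.

68.00 hours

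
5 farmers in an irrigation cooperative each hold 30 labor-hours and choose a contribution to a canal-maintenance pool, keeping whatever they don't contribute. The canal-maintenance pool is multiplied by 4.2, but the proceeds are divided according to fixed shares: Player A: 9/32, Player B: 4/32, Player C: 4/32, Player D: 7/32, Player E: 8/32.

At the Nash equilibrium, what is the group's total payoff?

Player j's private return per contributed unit is 4.2 × (j's share). Contributing is weakly dominant for j when that share is at least 1/4.2 = 0.2381, and contributing 0 is dominant otherwise.
Player A and Player E clear that bar, contributing 30 each; the remaining 3 contribute 0. Total contributed: 60.
The canal-maintenance pool pays out 4.2 × 60 = 252.00 in total (split across the unequal shares, but the aggregate is all that matters for the group sum).
The 3 free-riders keep 30 each, adding 90. Group total = 90 + 252.00 = 342.00.

342.00 labor-hours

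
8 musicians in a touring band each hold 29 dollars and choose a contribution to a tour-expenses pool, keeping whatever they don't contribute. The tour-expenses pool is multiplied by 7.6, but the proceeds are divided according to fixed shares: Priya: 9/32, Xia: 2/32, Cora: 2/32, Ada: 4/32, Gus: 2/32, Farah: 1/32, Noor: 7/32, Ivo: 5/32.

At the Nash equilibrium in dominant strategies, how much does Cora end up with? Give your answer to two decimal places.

70.33 dollars

For player j, contributing a unit is worthwhile iff 7.6 × (j's share) ≥ 1, i.e. iff j's share is at least 0.1316.
The shares above 0.1316 belong to Priya, Noor and Ivo, contributing 29 each; the remaining 5 contribute 0. Total contributed: 87.
Cora keeps 29 and receives 7.6 × 87 × 2/32 = 41.33 from the tour-expenses pool, for a payoff of 70.33.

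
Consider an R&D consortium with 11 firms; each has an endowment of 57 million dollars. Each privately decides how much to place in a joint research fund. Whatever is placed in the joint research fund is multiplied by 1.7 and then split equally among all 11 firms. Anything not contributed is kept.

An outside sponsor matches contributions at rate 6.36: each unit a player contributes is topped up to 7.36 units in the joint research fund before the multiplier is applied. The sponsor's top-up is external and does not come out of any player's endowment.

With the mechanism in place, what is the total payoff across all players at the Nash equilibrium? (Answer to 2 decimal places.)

7845.02 million dollars

Under the mechanism each unit contributed yields 1.7 × 7.36 / 11 = 1.1375 back to its contributor per unit of net cost, which exceeds 1, making full contribution the dominant choice for everyone.
At the Nash equilibrium everyone contributes 57. Group total payoff = 1.7 × 7.36 × 627 = 7845.02.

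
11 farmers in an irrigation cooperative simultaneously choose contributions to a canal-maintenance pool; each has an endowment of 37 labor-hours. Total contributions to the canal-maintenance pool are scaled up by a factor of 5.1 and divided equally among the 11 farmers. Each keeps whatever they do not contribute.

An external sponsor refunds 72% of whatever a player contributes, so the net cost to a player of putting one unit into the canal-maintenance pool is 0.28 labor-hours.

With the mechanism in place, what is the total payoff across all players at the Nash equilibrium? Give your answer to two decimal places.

2368.74 labor-hours

Under the mechanism each unit contributed yields (5.1/11) / 0.28 = 1.6558 back to its contributor per unit of net cost, which exceeds 1, making full contribution the dominant choice for everyone.
So the Nash equilibrium is full contribution by all 11; the group earns 11 × (37 × 0.72 + 5.1 × 37) = 2368.74.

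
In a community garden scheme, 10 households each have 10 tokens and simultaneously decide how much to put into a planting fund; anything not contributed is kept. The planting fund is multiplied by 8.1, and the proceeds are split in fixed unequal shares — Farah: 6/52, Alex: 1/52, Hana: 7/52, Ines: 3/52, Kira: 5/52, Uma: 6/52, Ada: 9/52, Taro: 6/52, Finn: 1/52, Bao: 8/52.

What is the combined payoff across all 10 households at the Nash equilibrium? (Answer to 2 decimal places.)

For player j, contributing a unit is worthwhile iff 8.1 × (j's share) ≥ 1, i.e. iff j's share is at least 0.1235.
Hana, Ada and Bao are above the threshold, contributing 10 each; the remaining 7 contribute 0. Total contributed: 30.
The planting fund pays out 8.1 × 30 = 243.00 in total (split across the unequal shares, but the aggregate is all that matters for the group sum).
The 7 free-riders keep 10 each, adding 70. Group total = 70 + 243.00 = 313.00.

313.00 tokens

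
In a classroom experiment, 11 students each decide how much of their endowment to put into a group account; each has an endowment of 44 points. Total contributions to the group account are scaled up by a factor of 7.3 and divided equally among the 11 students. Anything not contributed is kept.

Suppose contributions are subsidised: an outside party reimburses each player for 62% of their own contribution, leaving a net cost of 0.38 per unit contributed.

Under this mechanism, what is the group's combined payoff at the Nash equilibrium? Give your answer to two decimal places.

With the mechanism, a contributed unit returns (7.3/11) / 0.38 = 1.7464 per unit of net cost to the contributor — now above 1 — so contributing fully is weakly dominant for every player.
So the Nash equilibrium is full contribution by all 11; the group earns 11 × (44 × 0.62 + 7.3 × 44) = 3833.28.

3833.28 points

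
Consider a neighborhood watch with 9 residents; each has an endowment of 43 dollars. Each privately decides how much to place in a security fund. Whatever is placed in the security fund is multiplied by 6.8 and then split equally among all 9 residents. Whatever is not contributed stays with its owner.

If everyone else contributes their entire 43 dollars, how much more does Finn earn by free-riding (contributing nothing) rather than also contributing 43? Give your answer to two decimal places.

10.51 dollars

Switching from a contribution of 43 to 0 lets Finn keep an extra 43 dollars, but lowers the security fund by 43, which costs Finn their own share of that drop: 6.8/9 × 43 = 32.49.
Net gain = 43 − 32.49 = 10.51. The private return per contributed unit (0.7556) is below 1, so free-riding is indeed the best response regardless of what the others do.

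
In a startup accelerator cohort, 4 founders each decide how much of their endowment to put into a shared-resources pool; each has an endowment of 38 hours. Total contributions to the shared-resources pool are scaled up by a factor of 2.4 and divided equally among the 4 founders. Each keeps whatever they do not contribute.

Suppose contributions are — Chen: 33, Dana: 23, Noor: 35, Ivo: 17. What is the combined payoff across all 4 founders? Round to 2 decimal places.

Total contributed: 33 + 23 + 35 + 17 = 108; total kept: 4 × 38 − 108 = 44.
The shared-resources pool pays out 2.4 × 108 = 259.20 in aggregate.
Group total = 44 + 259.20 = 303.20.

303.20 hours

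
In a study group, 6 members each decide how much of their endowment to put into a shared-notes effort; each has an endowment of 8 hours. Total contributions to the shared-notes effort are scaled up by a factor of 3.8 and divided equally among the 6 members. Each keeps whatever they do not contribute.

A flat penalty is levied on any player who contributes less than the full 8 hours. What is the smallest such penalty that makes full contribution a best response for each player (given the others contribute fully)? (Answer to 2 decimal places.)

Given the others contribute fully, the best deviation is to contribute 0 (any partial contribution still incurs the fine and gives up units whose private return 0.6333 is below 1).
Deviating from 8 to 0 saves 8 hours but forfeits the deviator's share of the drop in the shared-notes effort: 3.8/6 × 8 = 5.07.
So the deviation gain is 8 − 5.07 = 2.93, and the fine must be at least 2.93 hours to wipe it out.

2.93 hours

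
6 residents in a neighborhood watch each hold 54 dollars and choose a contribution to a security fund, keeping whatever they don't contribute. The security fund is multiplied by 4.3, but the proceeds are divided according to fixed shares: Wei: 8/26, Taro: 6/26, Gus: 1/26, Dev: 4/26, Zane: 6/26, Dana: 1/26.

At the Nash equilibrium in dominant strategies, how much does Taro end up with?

107.58 dollars

Each unit j contributes comes back to j as 4.3 × (j's share), so j prefers to contribute only if that share exceeds 1/4.3 = 0.2326; otherwise keeping the unit dominates.
Only Wei (8/26) clears that bar, contributing 54; the remaining 5 contribute 0. Total contributed: 54.
Taro keeps 54 and receives 4.3 × 54 × 6/26 = 53.58 from the security fund, for a payoff of 107.58.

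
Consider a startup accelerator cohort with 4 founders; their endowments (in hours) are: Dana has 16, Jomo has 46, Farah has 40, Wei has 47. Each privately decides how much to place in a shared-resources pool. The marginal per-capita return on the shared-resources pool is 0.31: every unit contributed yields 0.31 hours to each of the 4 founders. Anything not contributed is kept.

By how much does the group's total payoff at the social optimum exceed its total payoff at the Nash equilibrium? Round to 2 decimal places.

35.76 hours

The private return per contributed unit is 0.31 < 1 for everyone, so the Nash equilibrium is zero contribution and the group total is Σ E_j = 16 + 46 + 40 + 47 = 149.
Each contributed unit returns 1.240 to the group, so the social optimum is full contribution by everyone: group total = 1.240 × 149 = 184.76.
Efficiency loss = (1.240 − 1) × 149 = 35.76.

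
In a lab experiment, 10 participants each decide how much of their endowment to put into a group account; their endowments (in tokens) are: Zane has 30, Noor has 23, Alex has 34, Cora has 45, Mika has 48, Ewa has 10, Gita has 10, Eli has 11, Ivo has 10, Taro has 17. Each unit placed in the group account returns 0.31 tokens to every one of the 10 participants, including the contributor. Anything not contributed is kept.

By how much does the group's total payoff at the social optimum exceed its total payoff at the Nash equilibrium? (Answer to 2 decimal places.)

The private return per contributed unit is 0.31 < 1 for everyone, so the Nash equilibrium is zero contribution and the group total is Σ E_j = 30 + 23 + 34 + 45 + 48 + 10 + 10 + 11 + 10 + 17 = 238.
Each contributed unit returns 3.100 to the group, so the social optimum is full contribution by everyone: group total = 3.100 × 238 = 737.80.
Efficiency loss = (3.100 − 1) × 238 = 499.80.

499.80 tokens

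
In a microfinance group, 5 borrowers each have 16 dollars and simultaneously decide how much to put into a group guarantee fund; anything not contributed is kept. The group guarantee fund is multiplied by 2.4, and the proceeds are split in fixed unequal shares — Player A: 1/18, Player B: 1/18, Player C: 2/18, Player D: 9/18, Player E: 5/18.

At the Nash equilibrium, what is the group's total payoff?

102.40 dollars

For player j, contributing a unit is worthwhile iff 2.4 × (j's share) ≥ 1, i.e. iff j's share is at least 0.4167.
Player D alone (share 9/18) is above the threshold, contributing 16; the remaining 4 contribute 0. Total contributed: 16.
The group guarantee fund pays out 2.4 × 16 = 38.40 in total (split across the unequal shares, but the aggregate is all that matters for the group sum).
The 4 free-riders keep 16 each, adding 64. Group total = 64 + 38.40 = 102.40.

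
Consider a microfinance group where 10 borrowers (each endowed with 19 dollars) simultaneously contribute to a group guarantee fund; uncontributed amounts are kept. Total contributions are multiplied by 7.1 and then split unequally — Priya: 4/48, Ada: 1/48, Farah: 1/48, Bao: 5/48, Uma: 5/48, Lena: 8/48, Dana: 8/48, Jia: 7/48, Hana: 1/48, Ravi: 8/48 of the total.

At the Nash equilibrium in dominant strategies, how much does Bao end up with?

75.21 dollars

Player j's private return per contributed unit is 7.1 × (j's share). Contributing is weakly dominant for j when that share is at least 1/7.1 = 0.1408, and contributing 0 is dominant otherwise.
Lena, Dana, Jia and Ravi clear that bar, contributing 19 each; the remaining 6 contribute 0. Total contributed: 76.
Bao keeps 19 and receives 7.1 × 76 × 5/48 = 56.21 from the group guarantee fund, for a payoff of 75.21.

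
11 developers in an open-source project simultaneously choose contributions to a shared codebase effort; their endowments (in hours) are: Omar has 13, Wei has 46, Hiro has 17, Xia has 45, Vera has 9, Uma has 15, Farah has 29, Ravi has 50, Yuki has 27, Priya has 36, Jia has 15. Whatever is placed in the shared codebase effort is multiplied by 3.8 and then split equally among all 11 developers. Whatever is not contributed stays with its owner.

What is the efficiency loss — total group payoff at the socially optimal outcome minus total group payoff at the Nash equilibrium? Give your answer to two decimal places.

The private return per contributed unit is 3.8/11 = 0.3455 < 1 for every player regardless of endowment, so the Nash equilibrium is zero contribution and the group total is Σ E_j = 13 + 46 + 17 + 45 + 9 + 15 + 29 + 50 + 27 + 36 + 15 = 302.
Each contributed unit returns 3.800 to the group, so the social optimum is full contribution by everyone: group total = 3.800 × 302 = 1147.60.
Efficiency loss = (3.800 − 1) × 302 = 845.60.

845.60 hours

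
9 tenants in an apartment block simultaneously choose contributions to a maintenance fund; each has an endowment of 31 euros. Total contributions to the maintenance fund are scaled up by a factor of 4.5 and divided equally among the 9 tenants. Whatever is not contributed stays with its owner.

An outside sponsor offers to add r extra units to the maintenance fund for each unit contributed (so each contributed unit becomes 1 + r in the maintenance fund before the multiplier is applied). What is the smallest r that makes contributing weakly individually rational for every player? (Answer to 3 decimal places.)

With matching at rate r, one contributed unit becomes (1 + r) in the maintenance fund and returns 4.5 × (1 + r) / 9 to the contributor.
Setting this equal to 1: 1 + r = 9/4.5 = 2.0000.
So the minimum matching rate is r = 2.0000 − 1 = 1.000.

1.000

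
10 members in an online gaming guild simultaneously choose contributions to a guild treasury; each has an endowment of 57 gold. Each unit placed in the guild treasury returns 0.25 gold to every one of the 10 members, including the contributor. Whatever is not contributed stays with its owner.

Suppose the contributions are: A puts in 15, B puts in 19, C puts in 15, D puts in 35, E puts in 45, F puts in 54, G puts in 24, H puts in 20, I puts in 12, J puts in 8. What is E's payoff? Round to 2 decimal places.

Total contributed: 15 + 19 + 15 + 35 + 45 + 54 + 24 + 20 + 12 + 8 = 247.
Each receives 0.25 × 247 = 61.75 from the guild treasury.
E keeps 57 − 45 = 12, so E's payoff is 12 + 61.75 = 73.75.

73.75 gold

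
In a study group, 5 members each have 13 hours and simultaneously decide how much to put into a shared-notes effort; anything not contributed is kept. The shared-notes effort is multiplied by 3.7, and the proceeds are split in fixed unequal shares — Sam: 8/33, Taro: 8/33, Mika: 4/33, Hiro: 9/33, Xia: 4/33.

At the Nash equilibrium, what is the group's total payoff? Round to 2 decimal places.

A player with share s gets back 3.7·s per unit contributed, so full contribution is dominant for anyone with s > 1/3.7 = 0.2703 and zero contribution is dominant for anyone below.
Hiro alone (share 9/33) is above the threshold, contributing 13; the remaining 4 contribute 0. Total contributed: 13.
The shared-notes effort pays out 3.7 × 13 = 48.10 in total (split across the unequal shares, but the aggregate is all that matters for the group sum).
The 4 free-riders keep 13 each, adding 52. Group total = 52 + 48.10 = 100.10.

100.10 hours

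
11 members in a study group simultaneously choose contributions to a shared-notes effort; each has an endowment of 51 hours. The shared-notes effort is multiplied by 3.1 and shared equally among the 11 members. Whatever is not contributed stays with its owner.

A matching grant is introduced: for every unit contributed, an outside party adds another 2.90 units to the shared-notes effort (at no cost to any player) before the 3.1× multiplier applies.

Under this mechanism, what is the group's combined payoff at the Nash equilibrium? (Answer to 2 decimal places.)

With the mechanism, a contributed unit returns 3.1 × 3.90 / 11 = 1.0991 per unit of net cost to the contributor — now above 1 — so contributing fully is weakly dominant for every player.
At the Nash equilibrium everyone contributes 51. Group total payoff = 3.1 × 3.90 × 561 = 6782.49.

6782.49 hours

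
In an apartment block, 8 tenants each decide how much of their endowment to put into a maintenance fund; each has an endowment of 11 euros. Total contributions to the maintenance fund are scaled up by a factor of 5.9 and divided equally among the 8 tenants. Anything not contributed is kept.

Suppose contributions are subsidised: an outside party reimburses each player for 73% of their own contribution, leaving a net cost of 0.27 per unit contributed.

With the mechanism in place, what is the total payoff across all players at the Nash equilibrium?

With the mechanism, a contributed unit returns (5.9/8) / 0.27 = 2.7315 per unit of net cost to the contributor — now above 1 — so contributing fully is weakly dominant for every player.
So the Nash equilibrium is full contribution by all 8; the group earns 8 × (11 × 0.73 + 5.9 × 11) = 583.44.

583.44 euros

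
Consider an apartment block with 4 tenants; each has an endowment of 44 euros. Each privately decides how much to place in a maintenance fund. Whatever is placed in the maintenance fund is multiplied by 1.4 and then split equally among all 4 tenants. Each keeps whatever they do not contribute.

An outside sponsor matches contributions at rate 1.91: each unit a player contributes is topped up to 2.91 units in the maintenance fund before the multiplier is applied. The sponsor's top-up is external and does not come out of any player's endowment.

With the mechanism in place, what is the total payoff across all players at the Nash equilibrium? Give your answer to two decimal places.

The effective private return per unit is now 1.4 × 2.91 / 4 = 1.0185 > 1, so every player's dominant strategy flips to full contribution.
At the Nash equilibrium everyone contributes 44. Group total payoff = 1.4 × 2.91 × 176 = 717.02.

717.02 euros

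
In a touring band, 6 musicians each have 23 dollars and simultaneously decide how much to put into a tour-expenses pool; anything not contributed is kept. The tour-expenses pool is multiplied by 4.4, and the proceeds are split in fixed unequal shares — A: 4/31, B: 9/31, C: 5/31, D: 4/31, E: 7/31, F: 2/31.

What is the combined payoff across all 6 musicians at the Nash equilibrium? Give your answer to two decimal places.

216.20 dollars

A player with share s gets back 4.4·s per unit contributed, so full contribution is dominant for anyone with s > 1/4.4 = 0.2273 and zero contribution is dominant for anyone below.
Only B (9/31) clears that bar, contributing 23; the remaining 5 contribute 0. Total contributed: 23.
The tour-expenses pool pays out 4.4 × 23 = 101.20 in total (split across the unequal shares, but the aggregate is all that matters for the group sum).
The 5 free-riders keep 23 each, adding 115. Group total = 115 + 101.20 = 216.20.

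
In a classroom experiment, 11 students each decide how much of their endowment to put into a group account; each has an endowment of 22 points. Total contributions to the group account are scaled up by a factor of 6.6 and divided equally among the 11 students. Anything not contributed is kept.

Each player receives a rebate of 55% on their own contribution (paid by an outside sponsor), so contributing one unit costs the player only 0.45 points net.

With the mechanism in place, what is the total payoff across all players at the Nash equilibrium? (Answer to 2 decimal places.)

Under the mechanism each unit contributed yields (6.6/11) / 0.45 = 1.3333 back to its contributor per unit of net cost, which exceeds 1, making full contribution the dominant choice for everyone.
So the Nash equilibrium is full contribution by all 11; the group earns 11 × (22 × 0.55 + 6.6 × 22) = 1730.30.

1730.30 points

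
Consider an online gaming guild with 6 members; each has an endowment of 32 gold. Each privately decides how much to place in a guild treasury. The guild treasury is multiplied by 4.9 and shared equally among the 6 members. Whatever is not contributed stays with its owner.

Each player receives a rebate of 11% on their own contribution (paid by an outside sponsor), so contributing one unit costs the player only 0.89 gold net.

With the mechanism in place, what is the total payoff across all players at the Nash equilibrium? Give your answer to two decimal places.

192.00 gold

With the mechanism, a contributed unit returns (4.9/6) / 0.89 = 0.9176 per unit of net cost — still below 1 — so contributing 0 remains dominant for every player.
At the Nash equilibrium no one contributes; group total payoff = 6 × 32 = 192.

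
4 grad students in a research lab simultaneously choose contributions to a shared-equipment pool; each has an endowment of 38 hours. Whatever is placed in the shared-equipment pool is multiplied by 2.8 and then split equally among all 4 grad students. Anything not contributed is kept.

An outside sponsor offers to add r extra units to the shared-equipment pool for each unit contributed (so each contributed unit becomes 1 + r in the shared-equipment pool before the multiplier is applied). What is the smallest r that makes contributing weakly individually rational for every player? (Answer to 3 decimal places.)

With matching at rate r, one contributed unit becomes (1 + r) in the shared-equipment pool and returns 2.8 × (1 + r) / 4 to the contributor.
Setting this equal to 1: 1 + r = 4/2.8 = 1.4286.
So the minimum matching rate is r = 1.4286 − 1 = 0.429.

0.429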